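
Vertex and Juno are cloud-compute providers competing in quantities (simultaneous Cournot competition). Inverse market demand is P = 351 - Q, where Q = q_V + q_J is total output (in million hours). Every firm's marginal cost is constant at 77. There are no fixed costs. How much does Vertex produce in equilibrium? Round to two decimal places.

91.33

Each firm earns π_i = (351 - Q)q_i - 77q_i.
Setting ∂π_i/∂q_i = 0 with rivals' quantities fixed: 274 - 2q_i - q_j = 0.
With identical firms every q_j equals q_i, so q_j = q_i and 274 = 3q_i, giving q_i = 274/3.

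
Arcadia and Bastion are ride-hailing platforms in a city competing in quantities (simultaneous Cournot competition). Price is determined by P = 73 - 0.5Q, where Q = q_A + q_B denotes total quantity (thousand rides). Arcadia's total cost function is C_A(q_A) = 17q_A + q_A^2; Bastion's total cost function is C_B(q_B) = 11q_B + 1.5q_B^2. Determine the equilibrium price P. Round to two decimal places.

58.06

Arcadia's profit: π_A = (73 - 0.5Q)q_A - (17q_A + q_A²). Setting ∂π_A/∂q_A = 0: 56 - 3q_A - (1/2)(q_B) = 0.
Bastion's first-order condition: 62 - 4q_B - (1/2)(q_A) = 0.
Rearranging gives the reaction functions q_A = (56 - (1/2)q_B)/3 and q_B = (62 - (1/2)q_A)/4.
Substituting one into the other gives q_A = 772/47 and q_B = 632/47.
Total output Q = 1404/47, so price P = 73 - (1/2)·(1404/47) = 58.0638.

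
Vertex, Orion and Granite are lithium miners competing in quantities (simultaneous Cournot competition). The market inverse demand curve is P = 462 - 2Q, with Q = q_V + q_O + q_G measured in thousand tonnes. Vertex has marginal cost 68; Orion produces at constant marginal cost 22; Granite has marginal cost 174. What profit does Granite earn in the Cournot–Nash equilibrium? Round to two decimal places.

Vertex's profit: π_V = (462 - 2Q)q_V - (68q_V). Setting ∂π_V/∂q_V = 0: 394 - 4q_V - 2(q_O + q_G) = 0.
Orion's first-order condition: 440 - 4q_O - 2(q_V + q_G) = 0.
Granite's profit: π_G = (462 - 2Q)q_G - (174q_G). Setting ∂π_G/∂q_G = 0: 288 - 4q_G - 2(q_V + q_O) = 0.
Summing all 3 equations gives 1122 − 8Q = 0, hence Q = 561/4.
Back-substituting: q_V = (394 − 561/2)/2 = 227/4, q_O = (440 − 561/2)/2 = 319/4, q_G = (288 − 561/2)/2 = 15/4.
Price P = 462 - 2·(561/4) = 363/2.
Granite's profit: (363/2 - 174)·(15/4) = 225/8.

28.13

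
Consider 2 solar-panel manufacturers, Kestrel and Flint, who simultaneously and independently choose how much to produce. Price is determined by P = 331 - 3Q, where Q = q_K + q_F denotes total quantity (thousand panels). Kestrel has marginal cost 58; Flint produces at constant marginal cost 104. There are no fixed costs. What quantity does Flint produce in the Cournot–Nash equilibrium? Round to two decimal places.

20.11

Kestrel's profit: π_K = (331 - 3Q)q_K - (58q_K). Setting ∂π_K/∂q_K = 0: 273 - 6q_K - 3(q_F) = 0.
Flint's profit: π_F = (331 - 3Q)q_F - (104q_F). Setting ∂π_F/∂q_F = 0: 227 - 6q_F - 3(q_K) = 0.
Best responses: q_K = (273 - 3q_F)/6, q_F = (227 - 3q_K)/6.
Substituting one into the other gives q_K = 319/9 and q_F = 181/9.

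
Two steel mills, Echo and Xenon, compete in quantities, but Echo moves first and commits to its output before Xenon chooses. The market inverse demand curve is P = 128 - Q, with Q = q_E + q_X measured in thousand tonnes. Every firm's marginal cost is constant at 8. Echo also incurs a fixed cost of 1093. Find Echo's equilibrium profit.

707

The follower Xenon best-responds to any q_E: π_X = (128 - Q)q_X - 8q_X.
Setting the follower's marginal profit to zero, 120 - q_E - 2q_X = 0, i.e. q_X = (120 - q_E)/2.
Echo substitutes q_X(q_E) into its own profit: π_E = q_E(128 - q_E - (120 - q_E)/2) - 8q_E = (68 - (1/2)q_E)q_E - 8q_E.
Leader FOC: 60 - q_E = 0, so q_E = 60.
Then q_X = (120 - 60)/2 = 30.
Price P = 128 - 90 = 38.
Echo's profit: (38 - 8)·60 - 1093 = 707.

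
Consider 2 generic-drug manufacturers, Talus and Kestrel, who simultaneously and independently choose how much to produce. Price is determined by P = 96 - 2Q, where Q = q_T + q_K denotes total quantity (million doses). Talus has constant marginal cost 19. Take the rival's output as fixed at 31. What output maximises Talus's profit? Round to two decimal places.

With the rival's output fixed at 31, Talus's profit is π_T = (96 - 2·31 - 2q_T)q_T - (19q_T) = (34 - 2q_T)q_T - (19q_T).
∂π_T/∂q_T = 15 - 4q_T = 0, so q_T = 15/4.

3.75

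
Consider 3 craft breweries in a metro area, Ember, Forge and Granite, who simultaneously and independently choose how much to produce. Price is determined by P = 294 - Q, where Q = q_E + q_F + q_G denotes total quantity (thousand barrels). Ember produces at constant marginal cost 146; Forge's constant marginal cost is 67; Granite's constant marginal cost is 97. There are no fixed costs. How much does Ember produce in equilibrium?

5

Ember's profit: π_E = (294 - Q)q_E - (146q_E). Setting ∂π_E/∂q_E = 0: 148 - 2q_E - (q_F + q_G) = 0.
Forge's profit: π_F = (294 - Q)q_F - (67q_F). Setting ∂π_F/∂q_F = 0: 227 - 2q_F - (q_E + q_G) = 0.
Granite's first-order condition: 197 - 2q_G - (q_E + q_F) = 0.
Adding the 3 first-order conditions: 572 − 4Q = 0, so Q = 143.
Back-substituting: q_E = (148 − 143) = 5, q_F = (227 − 143) = 84, q_G = (197 − 143) = 54.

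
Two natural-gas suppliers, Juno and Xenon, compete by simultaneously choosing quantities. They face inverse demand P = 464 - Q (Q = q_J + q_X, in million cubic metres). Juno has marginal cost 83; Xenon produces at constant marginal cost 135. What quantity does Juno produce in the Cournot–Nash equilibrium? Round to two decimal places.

Juno's profit: π_J = (464 - Q)q_J - (83q_J). Setting ∂π_J/∂q_J = 0: 381 - 2q_J - (q_X) = 0.
Xenon's first-order condition: 329 - 2q_X - (q_J) = 0.
Best responses: q_J = (381 - q_X)/2, q_X = (329 - q_J)/2.
Substituting one into the other gives q_J = 433/3 and q_X = 277/3.

144.33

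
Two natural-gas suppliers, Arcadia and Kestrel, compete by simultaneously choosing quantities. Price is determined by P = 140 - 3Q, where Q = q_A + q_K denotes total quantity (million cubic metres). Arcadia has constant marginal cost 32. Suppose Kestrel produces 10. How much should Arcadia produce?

13

With the rival's output fixed at 10, Arcadia's profit is π_A = (140 - 3·10 - 3q_A)q_A - (32q_A) = (110 - 3q_A)q_A - (32q_A).
∂π_A/∂q_A = 78 - 6q_A = 0, so q_A = 13.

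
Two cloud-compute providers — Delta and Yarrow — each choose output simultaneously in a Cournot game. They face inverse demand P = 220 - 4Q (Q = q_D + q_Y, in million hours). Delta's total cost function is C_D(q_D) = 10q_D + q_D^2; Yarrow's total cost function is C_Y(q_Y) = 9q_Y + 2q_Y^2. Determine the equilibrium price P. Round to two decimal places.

Delta's profit: π_D = (220 - 4Q)q_D - (10q_D + q_D²). Setting ∂π_D/∂q_D = 0: 210 - 10q_D - 4(q_Y) = 0.
Yarrow's profit: π_Y = (220 - 4Q)q_Y - (9q_Y + 2q_Y²). Setting ∂π_Y/∂q_Y = 0: 211 - 12q_Y - 4(q_D) = 0.
Best responses: q_D = (210 - 4q_Y)/10, q_Y = (211 - 4q_D)/12.
Substituting one into the other gives q_D = 419/26 and q_Y = 635/52.
Total output Q = 1473/52, so price P = 220 - 4·(1473/52) = 1387/13.

106.69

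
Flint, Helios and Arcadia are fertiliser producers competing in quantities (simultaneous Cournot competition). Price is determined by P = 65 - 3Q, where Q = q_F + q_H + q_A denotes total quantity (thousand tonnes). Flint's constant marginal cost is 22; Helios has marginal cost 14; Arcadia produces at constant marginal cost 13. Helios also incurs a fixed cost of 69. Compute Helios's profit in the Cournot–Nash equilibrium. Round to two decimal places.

1.08

Flint's profit: π_F = (65 - 3Q)q_F - (22q_F). Setting ∂π_F/∂q_F = 0: 43 - 6q_F - 3(q_H + q_A) = 0.
Helios's first-order condition: 51 - 6q_H - 3(q_F + q_A) = 0.
Arcadia's first-order condition: 52 - 6q_A - 3(q_F + q_H) = 0.
Adding the 3 conditions: 146 − 6Q − 6Q = 0, i.e. Q = 73/6.
Back-substituting: q_F = (43 − 73/2)/3 = 13/6, q_H = (51 − 73/2)/3 = 29/6, q_A = (52 − 73/2)/3 = 31/6.
Price P = 65 - 3·(73/6) = 57/2.
Helios's profit: (57/2 - 14)·(29/6) - 69 = 13/12.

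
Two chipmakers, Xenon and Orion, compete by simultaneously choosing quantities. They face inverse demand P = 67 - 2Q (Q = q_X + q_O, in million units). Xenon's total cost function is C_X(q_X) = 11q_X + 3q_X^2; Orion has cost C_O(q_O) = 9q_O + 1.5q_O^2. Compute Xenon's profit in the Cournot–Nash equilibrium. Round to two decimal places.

87.44

Xenon's profit: π_X = (67 - 2Q)q_X - (11q_X + 3q_X²). Setting ∂π_X/∂q_X = 0: 56 - 10q_X - 2(q_O) = 0.
Orion's profit: π_O = (67 - 2Q)q_O - (9q_O + (3/2)q_O²). Setting ∂π_O/∂q_O = 0: 58 - 7q_O - 2(q_X) = 0.
So q_X = (56 - 2q_O)/10 and q_O = (58 - 2q_X)/7.
Solving the pair: q_X = 46/11, q_O = 78/11.
Price P = 67 - 2·(124/11) = 489/11.
Xenon's profit: (489/11)·(46/11) - 11·(46/11) - 3(46/11)² = 87.4380.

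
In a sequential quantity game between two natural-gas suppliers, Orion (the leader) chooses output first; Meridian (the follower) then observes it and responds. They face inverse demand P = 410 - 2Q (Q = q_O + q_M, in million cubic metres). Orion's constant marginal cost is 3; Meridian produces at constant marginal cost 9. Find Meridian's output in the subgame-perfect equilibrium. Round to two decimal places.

48.63

Solve by backward induction. Given q_O, the follower Meridian maximises π_M = (410 - 2q_O - 2q_M)q_M - 9q_M.
∂π_M/∂q_M = 401 - 2q_O - 4q_M = 0 gives the reaction function q_M = (401 - 2q_O)/4.
The leader anticipates this reaction. Substituting into P = 410 - 2Q gives P = 419/2 - q_O, so π_O = (419/2 - q_O)q_O - 3q_O.
Maximising: ∂π_O/∂q_O = 413/2 - 2q_O = 0, giving q_O = 413/4.
Then q_M = (401 - 2·(413/4))/4 = 389/8.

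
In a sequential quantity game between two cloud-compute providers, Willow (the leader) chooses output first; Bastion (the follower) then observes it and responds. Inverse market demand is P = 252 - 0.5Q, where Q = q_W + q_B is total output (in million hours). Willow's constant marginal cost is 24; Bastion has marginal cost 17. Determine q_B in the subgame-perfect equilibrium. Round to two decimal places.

Solve by backward induction. Given q_W, the follower Bastion maximises π_B = (252 - (1/2)q_W - (1/2)q_B)q_B - 17q_B.
Follower FOC: 235 - (1/2)q_W - q_B = 0, so q_B(q_W) = (235 - (1/2)q_W).
Willow substitutes q_B(q_W) into its own profit: π_W = q_W(252 - (1/2)q_W - (235 - (1/2)q_W)/2) - 24q_W = (269/2 - (1/4)q_W)q_W - 24q_W.
Maximising: ∂π_W/∂q_W = 221/2 - (1/2)q_W = 0, giving q_W = 221.
Then q_B = (235 - (1/2)·221) = 249/2.

124.50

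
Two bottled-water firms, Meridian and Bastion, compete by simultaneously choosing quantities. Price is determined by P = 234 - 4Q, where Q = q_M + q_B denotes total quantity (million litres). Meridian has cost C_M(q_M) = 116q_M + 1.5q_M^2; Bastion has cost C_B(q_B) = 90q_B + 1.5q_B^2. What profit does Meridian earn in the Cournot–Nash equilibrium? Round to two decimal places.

260.05

Meridian's profit: π_M = (234 - 4Q)q_M - (116q_M + (3/2)q_M²). Setting ∂π_M/∂q_M = 0: 118 - 11q_M - 4(q_B) = 0.
Bastion's first-order condition: 144 - 11q_B - 4(q_M) = 0.
Best responses: q_M = (118 - 4q_B)/11, q_B = (144 - 4q_M)/11.
Substituting one into the other gives q_M = 722/105 and q_B = 1112/105.
Price P = 234 - 4·(262/15) = 164.1333.
Meridian's profit: 164.1333·(722/105) - 116·(722/105) - (3/2)(722/105)² = 260.0510.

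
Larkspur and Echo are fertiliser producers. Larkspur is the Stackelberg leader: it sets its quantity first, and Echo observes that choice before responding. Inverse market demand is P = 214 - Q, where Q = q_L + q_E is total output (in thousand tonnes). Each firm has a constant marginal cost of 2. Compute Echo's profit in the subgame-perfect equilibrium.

Solve by backward induction. Given q_L, the follower Echo maximises π_E = (214 - q_L - q_E)q_E - 2q_E.
Setting the follower's marginal profit to zero, 212 - q_L - 2q_E = 0, i.e. q_E = (212 - q_L)/2.
Larkspur substitutes q_E(q_L) into its own profit: π_L = q_L(214 - q_L - (212 - q_L)/2) - 2q_L = (108 - (1/2)q_L)q_L - 2q_L.
Maximising: ∂π_L/∂q_L = 106 - q_L = 0, giving q_L = 106.
Then q_E = (212 - 106)/2 = 53.
Price P = 214 - 159 = 55.
Echo's profit: (55 - 2)·53 = 2809.

2809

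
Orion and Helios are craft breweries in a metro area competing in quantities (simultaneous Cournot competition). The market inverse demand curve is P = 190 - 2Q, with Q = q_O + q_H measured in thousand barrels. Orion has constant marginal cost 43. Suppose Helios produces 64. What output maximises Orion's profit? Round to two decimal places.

4.75

With the rival's output fixed at 64, Orion's profit is π_O = (190 - 2·64 - 2q_O)q_O - (43q_O) = (62 - 2q_O)q_O - (43q_O).
∂π_O/∂q_O = 19 - 4q_O = 0, so q_O = 19/4.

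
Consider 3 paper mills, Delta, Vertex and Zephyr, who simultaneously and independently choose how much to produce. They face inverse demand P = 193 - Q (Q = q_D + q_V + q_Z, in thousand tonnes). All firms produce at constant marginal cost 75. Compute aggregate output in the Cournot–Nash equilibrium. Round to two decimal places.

88.50

A representative firm's profit is π_i = q_i(193 - Q) - 75q_i.
First-order condition (treating rivals' output as given): 118 - 2q_i - Σ_{j≠i} q_j = 0.
By symmetry each firm produces the same amount; substituting Σ_{j≠i} q_j = 2q_i yields q_i = 118/4 = 59/2.
Total output Q = 59/2 + 59/2 + 59/2 = 177/2.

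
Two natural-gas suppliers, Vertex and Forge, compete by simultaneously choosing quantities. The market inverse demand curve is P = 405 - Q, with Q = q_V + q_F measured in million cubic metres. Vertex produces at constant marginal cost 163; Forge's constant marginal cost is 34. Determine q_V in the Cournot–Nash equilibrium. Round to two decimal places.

37.67

Vertex's profit: π_V = (405 - Q)q_V - (163q_V). Setting ∂π_V/∂q_V = 0: 242 - 2q_V - (q_F) = 0.
Forge's first-order condition: 371 - 2q_F - (q_V) = 0.
So q_V = (242 - q_F)/2 and q_F = (371 - q_V)/2.
Solving the pair: q_V = 113/3, q_F = 500/3.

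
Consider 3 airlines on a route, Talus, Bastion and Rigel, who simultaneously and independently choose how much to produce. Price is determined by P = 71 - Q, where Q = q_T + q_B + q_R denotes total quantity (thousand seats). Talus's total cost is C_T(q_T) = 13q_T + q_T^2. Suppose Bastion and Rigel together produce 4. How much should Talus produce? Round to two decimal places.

With rivals' combined output fixed at 4, Talus's profit is π_T = (71 - 4 - q_T)q_T - (13q_T + q_T²) = (67 - q_T)q_T - (13q_T + q_T²).
∂π_T/∂q_T = 54 - 4q_T = 0, so q_T = 27/2.

13.50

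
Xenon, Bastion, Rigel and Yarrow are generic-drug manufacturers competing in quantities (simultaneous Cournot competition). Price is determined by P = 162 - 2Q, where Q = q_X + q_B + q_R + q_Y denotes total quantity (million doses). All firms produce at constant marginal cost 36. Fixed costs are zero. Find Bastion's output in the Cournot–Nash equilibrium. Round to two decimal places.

Each firm earns π_i = (162 - 2Q)q_i - 36q_i.
Setting ∂π_i/∂q_i = 0 with rivals' quantities fixed: 126 - 4q_i - 2·Σ_{j≠i} q_j = 0.
With identical firms every q_j equals q_i, so Σ_{j≠i} q_j = 3q_i and 126 = 10q_i, giving q_i = 63/5.

12.60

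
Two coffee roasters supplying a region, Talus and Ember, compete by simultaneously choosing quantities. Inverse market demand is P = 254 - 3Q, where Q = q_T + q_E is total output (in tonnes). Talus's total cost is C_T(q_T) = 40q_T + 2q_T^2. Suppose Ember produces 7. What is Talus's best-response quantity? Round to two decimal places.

With the rival's output fixed at 7, Talus's profit is π_T = (254 - 3·7 - 3q_T)q_T - (40q_T + 2q_T²) = (233 - 3q_T)q_T - (40q_T + 2q_T²).
∂π_T/∂q_T = 193 - 10q_T = 0, so q_T = 193/10.

19.30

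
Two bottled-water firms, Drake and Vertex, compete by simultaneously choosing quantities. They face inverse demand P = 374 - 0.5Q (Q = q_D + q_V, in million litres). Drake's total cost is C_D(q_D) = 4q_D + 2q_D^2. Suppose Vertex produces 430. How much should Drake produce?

31

With the rival's output fixed at 430, Drake's profit is π_D = (374 - (1/2)·430 - (1/2)q_D)q_D - (4q_D + 2q_D²) = (159 - (1/2)q_D)q_D - (4q_D + 2q_D²).
∂π_D/∂q_D = 155 - 5q_D = 0, so q_D = 31.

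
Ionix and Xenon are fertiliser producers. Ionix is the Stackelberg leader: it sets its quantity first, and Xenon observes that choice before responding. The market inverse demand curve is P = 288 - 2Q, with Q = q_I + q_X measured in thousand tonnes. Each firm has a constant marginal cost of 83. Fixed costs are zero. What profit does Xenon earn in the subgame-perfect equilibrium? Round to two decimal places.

1313.28

Solve by backward induction. Given q_I, the follower Xenon maximises π_X = (288 - 2q_I - 2q_X)q_X - 83q_X.
Setting the follower's marginal profit to zero, 205 - 2q_I - 4q_X = 0, i.e. q_X = (205 - 2q_I)/4.
The leader anticipates this reaction. Substituting into P = 288 - 2Q gives P = 371/2 - q_I, so π_I = (371/2 - q_I)q_I - 83q_I.
Maximising: ∂π_I/∂q_I = 205/2 - 2q_I = 0, giving q_I = 205/4.
Then q_X = (205 - 2·(205/4))/4 = 205/8.
Price P = 288 - 2·(615/8) = 537/4.
Xenon's profit: (537/4 - 83)·(205/8) = 1313.2813.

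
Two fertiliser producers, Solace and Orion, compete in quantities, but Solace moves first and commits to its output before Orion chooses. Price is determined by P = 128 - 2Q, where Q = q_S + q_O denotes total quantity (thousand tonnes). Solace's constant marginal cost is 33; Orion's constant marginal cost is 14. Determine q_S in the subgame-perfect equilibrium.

19

The follower Orion best-responds to any q_S: π_O = (128 - 2Q)q_O - 14q_O.
Setting the follower's marginal profit to zero, 114 - 2q_S - 4q_O = 0, i.e. q_O = (114 - 2q_S)/4.
The leader anticipates this reaction. Substituting into P = 128 - 2Q gives P = 71 - q_S, so π_S = (71 - q_S)q_S - 33q_S.
Maximising: ∂π_S/∂q_S = 38 - 2q_S = 0, giving q_S = 19.
Then q_O = (114 - 2·19)/4 = 19.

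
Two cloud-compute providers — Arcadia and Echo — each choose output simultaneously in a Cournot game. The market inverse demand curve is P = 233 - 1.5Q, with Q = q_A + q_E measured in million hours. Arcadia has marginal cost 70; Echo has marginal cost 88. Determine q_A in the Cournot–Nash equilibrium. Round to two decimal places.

Arcadia's profit: π_A = (233 - 1.5Q)q_A - (70q_A). Setting ∂π_A/∂q_A = 0: 163 - 3q_A - (3/2)(q_E) = 0.
Echo's profit: π_E = (233 - 1.5Q)q_E - (88q_E). Setting ∂π_E/∂q_E = 0: 145 - 3q_E - (3/2)(q_A) = 0.
Best responses: q_A = (163 - (3/2)q_E)/3, q_E = (145 - (3/2)q_A)/3.
Substituting one into the other gives q_A = 362/9 and q_E = 254/9.

40.22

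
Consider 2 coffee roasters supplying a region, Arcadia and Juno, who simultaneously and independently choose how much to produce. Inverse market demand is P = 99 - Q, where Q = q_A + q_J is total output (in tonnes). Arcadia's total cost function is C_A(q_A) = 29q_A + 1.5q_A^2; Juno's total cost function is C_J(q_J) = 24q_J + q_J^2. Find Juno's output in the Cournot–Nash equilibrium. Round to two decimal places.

16.05

Arcadia's profit: π_A = (99 - Q)q_A - (29q_A + (3/2)q_A²). Setting ∂π_A/∂q_A = 0: 70 - 5q_A - (q_J) = 0.
Juno's profit: π_J = (99 - Q)q_J - (24q_J + q_J²). Setting ∂π_J/∂q_J = 0: 75 - 4q_J - (q_A) = 0.
So q_A = (70 - q_J)/5 and q_J = (75 - q_A)/4.
Solving the pair: q_A = 205/19, q_J = 305/19.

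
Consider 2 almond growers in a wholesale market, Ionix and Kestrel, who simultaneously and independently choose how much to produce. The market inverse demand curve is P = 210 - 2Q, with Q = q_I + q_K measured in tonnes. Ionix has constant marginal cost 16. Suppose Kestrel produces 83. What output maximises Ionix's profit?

With the rival's output fixed at 83, Ionix's profit is π_I = (210 - 2·83 - 2q_I)q_I - (16q_I) = (44 - 2q_I)q_I - (16q_I).
∂π_I/∂q_I = 28 - 4q_I = 0, so q_I = 7.

7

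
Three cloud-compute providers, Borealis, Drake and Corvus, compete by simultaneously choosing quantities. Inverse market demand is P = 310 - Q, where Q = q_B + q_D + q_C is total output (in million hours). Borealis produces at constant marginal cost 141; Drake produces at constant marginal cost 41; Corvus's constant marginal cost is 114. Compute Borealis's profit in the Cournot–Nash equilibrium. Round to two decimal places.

Borealis's profit: π_B = (310 - Q)q_B - (141q_B). Setting ∂π_B/∂q_B = 0: 169 - 2q_B - (q_D + q_C) = 0.
Drake's profit: π_D = (310 - Q)q_D - (41q_D). Setting ∂π_D/∂q_D = 0: 269 - 2q_D - (q_B + q_C) = 0.
Corvus's first-order condition: 196 - 2q_C - (q_B + q_D) = 0.
Summing all 3 equations gives 634 − 4Q = 0, hence Q = 317/2.
Back-substituting: q_B = (169 − 317/2) = 21/2, q_D = (269 − 317/2) = 221/2, q_C = (196 − 317/2) = 75/2.
Price P = 310 - 317/2 = 303/2.
Borealis's profit: (303/2 - 141)·(21/2) = 441/4.

110.25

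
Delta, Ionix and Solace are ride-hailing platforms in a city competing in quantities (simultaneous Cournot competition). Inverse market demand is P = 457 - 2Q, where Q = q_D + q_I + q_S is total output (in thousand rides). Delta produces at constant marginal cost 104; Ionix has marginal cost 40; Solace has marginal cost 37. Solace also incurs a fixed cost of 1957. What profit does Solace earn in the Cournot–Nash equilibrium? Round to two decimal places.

5546.13

Delta's profit: π_D = (457 - 2Q)q_D - (104q_D). Setting ∂π_D/∂q_D = 0: 353 - 4q_D - 2(q_I + q_S) = 0.
Ionix's first-order condition: 417 - 4q_I - 2(q_D + q_S) = 0.
Solace's first-order condition: 420 - 4q_S - 2(q_D + q_I) = 0.
Adding the 3 first-order conditions: 1190 − 8Q = 0, so Q = 595/4.
Back-substituting: q_D = (353 − 595/2)/2 = 111/4, q_I = (417 − 595/2)/2 = 239/4, q_S = (420 − 595/2)/2 = 245/4.
Price P = 457 - 2·(595/4) = 319/2.
Solace's profit: (319/2 - 37)·(245/4) - 1957 = 5546.1250.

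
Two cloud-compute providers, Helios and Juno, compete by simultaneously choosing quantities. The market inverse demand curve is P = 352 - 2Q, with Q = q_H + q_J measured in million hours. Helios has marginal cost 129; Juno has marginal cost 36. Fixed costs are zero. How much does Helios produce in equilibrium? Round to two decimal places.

Helios's profit: π_H = (352 - 2Q)q_H - (129q_H). Setting ∂π_H/∂q_H = 0: 223 - 4q_H - 2(q_J) = 0.
Juno's first-order condition: 316 - 4q_J - 2(q_H) = 0.
So q_H = (223 - 2q_J)/4 and q_J = (316 - 2q_H)/4.
Solving the pair: q_H = 65/3, q_J = 409/6.

21.67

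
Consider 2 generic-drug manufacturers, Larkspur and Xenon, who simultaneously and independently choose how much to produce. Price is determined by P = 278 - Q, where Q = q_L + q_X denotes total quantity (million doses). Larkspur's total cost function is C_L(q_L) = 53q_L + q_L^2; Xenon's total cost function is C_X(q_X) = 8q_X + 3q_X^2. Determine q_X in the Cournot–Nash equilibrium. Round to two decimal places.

27.58

Larkspur's profit: π_L = (278 - Q)q_L - (53q_L + q_L²). Setting ∂π_L/∂q_L = 0: 225 - 4q_L - (q_X) = 0.
Xenon's first-order condition: 270 - 8q_X - (q_L) = 0.
Rearranging gives the reaction functions q_L = (225 - q_X)/4 and q_X = (270 - q_L)/8.
Substituting one into the other gives q_L = 1530/31 and q_X = 855/31.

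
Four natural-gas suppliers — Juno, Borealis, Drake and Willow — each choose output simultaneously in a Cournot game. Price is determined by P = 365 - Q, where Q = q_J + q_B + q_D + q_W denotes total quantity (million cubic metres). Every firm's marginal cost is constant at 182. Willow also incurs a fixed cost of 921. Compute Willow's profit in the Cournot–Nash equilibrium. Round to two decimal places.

Each firm earns π_i = (365 - Q)q_i - 182q_i.
Setting ∂π_i/∂q_i = 0 with rivals' quantities fixed: 183 - 2q_i - Σ_{j≠i} q_j = 0.
With identical firms every q_j equals q_i, so Σ_{j≠i} q_j = 3q_i and 183 = 5q_i, giving q_i = 183/5.
Price P = 365 - 732/5 = 1093/5.
Willow's profit: (1093/5 - 182)·(183/5) - 921 = 418.5600.

418.56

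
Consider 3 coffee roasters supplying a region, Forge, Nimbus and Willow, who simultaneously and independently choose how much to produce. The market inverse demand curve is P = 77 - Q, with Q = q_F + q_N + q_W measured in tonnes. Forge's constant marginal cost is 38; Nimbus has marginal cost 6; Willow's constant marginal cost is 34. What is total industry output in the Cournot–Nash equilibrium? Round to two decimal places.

Forge's profit: π_F = (77 - Q)q_F - (38q_F). Setting ∂π_F/∂q_F = 0: 39 - 2q_F - (q_N + q_W) = 0.
Nimbus's first-order condition: 71 - 2q_N - (q_F + q_W) = 0.
Willow's profit: π_W = (77 - Q)q_W - (34q_W). Setting ∂π_W/∂q_W = 0: 43 - 2q_W - (q_F + q_N) = 0.
Adding the 3 conditions: 153 − 2Q − 2Q = 0, i.e. Q = 153/4.
Back-substituting: q_F = (39 − 153/4) = 3/4, q_N = (71 − 153/4) = 131/4, q_W = (43 − 153/4) = 19/4.
Total output Q = 3/4 + 131/4 + 19/4 = 153/4.

38.25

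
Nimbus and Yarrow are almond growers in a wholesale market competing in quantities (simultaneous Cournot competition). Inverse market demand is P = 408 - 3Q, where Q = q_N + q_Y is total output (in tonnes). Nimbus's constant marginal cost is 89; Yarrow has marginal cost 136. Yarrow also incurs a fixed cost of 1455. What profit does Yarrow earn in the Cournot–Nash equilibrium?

420

Nimbus's profit: π_N = (408 - 3Q)q_N - (89q_N). Setting ∂π_N/∂q_N = 0: 319 - 6q_N - 3(q_Y) = 0.
Yarrow's first-order condition: 272 - 6q_Y - 3(q_N) = 0.
Rearranging gives the reaction functions q_N = (319 - 3q_Y)/6 and q_Y = (272 - 3q_N)/6.
Solving the pair: q_N = 122/3, q_Y = 25.
Price P = 408 - 3·(197/3) = 211.
Yarrow's profit: (211 - 136)·25 - 1455 = 420.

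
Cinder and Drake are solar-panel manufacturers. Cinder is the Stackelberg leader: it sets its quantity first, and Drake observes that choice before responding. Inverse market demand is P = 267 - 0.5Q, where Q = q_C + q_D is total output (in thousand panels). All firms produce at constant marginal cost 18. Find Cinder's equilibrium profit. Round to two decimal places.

The follower Drake best-responds to any q_C: π_D = (267 - 0.5Q)q_D - 18q_D.
∂π_D/∂q_D = 249 - (1/2)q_C - q_D = 0 gives the reaction function q_D = (249 - (1/2)q_C).
Cinder substitutes q_D(q_C) into its own profit: π_C = q_C(267 - (1/2)q_C - (249 - (1/2)q_C)/2) - 18q_C = (285/2 - (1/4)q_C)q_C - 18q_C.
Maximising: ∂π_C/∂q_C = 249/2 - (1/2)q_C = 0, giving q_C = 249.
Then q_D = (249 - (1/2)·249) = 249/2.
Price P = 267 - (1/2)·(747/2) = 321/4.
Cinder's profit: (321/4 - 18)·249 = 15500.2500.

15500.25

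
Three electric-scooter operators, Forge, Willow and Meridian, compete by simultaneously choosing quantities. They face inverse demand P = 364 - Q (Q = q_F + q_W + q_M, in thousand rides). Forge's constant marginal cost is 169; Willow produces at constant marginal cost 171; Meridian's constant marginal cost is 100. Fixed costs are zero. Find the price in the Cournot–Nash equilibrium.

Forge's profit: π_F = (364 - Q)q_F - (169q_F). Setting ∂π_F/∂q_F = 0: 195 - 2q_F - (q_W + q_M) = 0.
Willow's profit: π_W = (364 - Q)q_W - (171q_W). Setting ∂π_W/∂q_W = 0: 193 - 2q_W - (q_F + q_M) = 0.
Meridian's first-order condition: 264 - 2q_M - (q_F + q_W) = 0.
Adding the 3 first-order conditions: 652 − 4Q = 0, so Q = 163.
Back-substituting: q_F = (195 − 163) = 32, q_W = (193 − 163) = 30, q_M = (264 − 163) = 101.
Total output Q = 163, so price P = 364 - 163 = 201.

201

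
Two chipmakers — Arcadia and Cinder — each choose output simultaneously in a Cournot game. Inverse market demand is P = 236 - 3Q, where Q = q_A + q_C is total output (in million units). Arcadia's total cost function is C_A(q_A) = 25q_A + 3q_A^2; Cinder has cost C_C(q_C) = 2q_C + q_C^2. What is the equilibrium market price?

Arcadia's profit: π_A = (236 - 3Q)q_A - (25q_A + 3q_A²). Setting ∂π_A/∂q_A = 0: 211 - 12q_A - 3(q_C) = 0.
Cinder's first-order condition: 234 - 8q_C - 3(q_A) = 0.
Best responses: q_A = (211 - 3q_C)/12, q_C = (234 - 3q_A)/8.
Solving the pair: q_A = 34/3, q_C = 25.
Total output Q = 109/3, so price P = 236 - 3·(109/3) = 127.

127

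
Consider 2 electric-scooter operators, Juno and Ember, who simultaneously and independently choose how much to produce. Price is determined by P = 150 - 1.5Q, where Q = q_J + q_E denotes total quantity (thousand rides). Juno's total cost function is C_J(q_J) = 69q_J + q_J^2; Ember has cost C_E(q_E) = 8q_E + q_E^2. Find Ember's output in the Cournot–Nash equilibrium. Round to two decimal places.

25.87

Juno's profit: π_J = (150 - 1.5Q)q_J - (69q_J + q_J²). Setting ∂π_J/∂q_J = 0: 81 - 5q_J - (3/2)(q_E) = 0.
Ember's profit: π_E = (150 - 1.5Q)q_E - (8q_E + q_E²). Setting ∂π_E/∂q_E = 0: 142 - 5q_E - (3/2)(q_J) = 0.
Rearranging gives the reaction functions q_J = (81 - (3/2)q_E)/5 and q_E = (142 - (3/2)q_J)/5.
Substituting one into the other gives q_J = 768/91 and q_E = 25.8681.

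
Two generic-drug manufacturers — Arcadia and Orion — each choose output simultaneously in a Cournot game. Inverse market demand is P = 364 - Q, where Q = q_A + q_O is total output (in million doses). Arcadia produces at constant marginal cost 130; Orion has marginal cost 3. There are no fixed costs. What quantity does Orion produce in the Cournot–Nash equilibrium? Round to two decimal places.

Arcadia's profit: π_A = (364 - Q)q_A - (130q_A). Setting ∂π_A/∂q_A = 0: 234 - 2q_A - (q_O) = 0.
Orion's profit: π_O = (364 - Q)q_O - (3q_O). Setting ∂π_O/∂q_O = 0: 361 - 2q_O - (q_A) = 0.
Rearranging gives the reaction functions q_A = (234 - q_O)/2 and q_O = (361 - q_A)/2.
Substituting one into the other gives q_A = 107/3 and q_O = 488/3.

162.67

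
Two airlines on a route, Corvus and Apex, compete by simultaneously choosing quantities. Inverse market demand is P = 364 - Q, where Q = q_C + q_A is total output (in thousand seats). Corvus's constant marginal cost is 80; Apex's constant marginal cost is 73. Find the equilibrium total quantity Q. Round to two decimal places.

191.67

Corvus's profit: π_C = (364 - Q)q_C - (80q_C). Setting ∂π_C/∂q_C = 0: 284 - 2q_C - (q_A) = 0.
Apex's profit: π_A = (364 - Q)q_A - (73q_A). Setting ∂π_A/∂q_A = 0: 291 - 2q_A - (q_C) = 0.
Rearranging gives the reaction functions q_C = (284 - q_A)/2 and q_A = (291 - q_C)/2.
Solving the pair: q_C = 277/3, q_A = 298/3.
Total output Q = 277/3 + 298/3 = 575/3.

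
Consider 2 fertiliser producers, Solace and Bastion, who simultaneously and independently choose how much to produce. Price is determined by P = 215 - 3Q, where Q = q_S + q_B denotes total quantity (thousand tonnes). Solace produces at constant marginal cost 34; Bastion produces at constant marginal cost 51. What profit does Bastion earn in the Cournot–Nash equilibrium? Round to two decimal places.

800.33

Solace's profit: π_S = (215 - 3Q)q_S - (34q_S). Setting ∂π_S/∂q_S = 0: 181 - 6q_S - 3(q_B) = 0.
Bastion's first-order condition: 164 - 6q_B - 3(q_S) = 0.
Rearranging gives the reaction functions q_S = (181 - 3q_B)/6 and q_B = (164 - 3q_S)/6.
Solving the pair: q_S = 22, q_B = 49/3.
Price P = 215 - 3·(115/3) = 100.
Bastion's profit: (100 - 51)·(49/3) = 800.3333.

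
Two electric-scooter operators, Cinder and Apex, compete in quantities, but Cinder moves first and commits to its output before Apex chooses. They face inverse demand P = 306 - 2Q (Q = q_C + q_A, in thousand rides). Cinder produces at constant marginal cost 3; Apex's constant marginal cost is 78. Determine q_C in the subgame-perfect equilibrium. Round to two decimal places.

94.50

The follower Apex best-responds to any q_C: π_A = (306 - 2Q)q_A - 78q_A.
Setting the follower's marginal profit to zero, 228 - 2q_C - 4q_A = 0, i.e. q_A = (228 - 2q_C)/4.
The leader anticipates this reaction. Substituting into P = 306 - 2Q gives P = 192 - q_C, so π_C = (192 - q_C)q_C - 3q_C.
Maximising: ∂π_C/∂q_C = 189 - 2q_C = 0, giving q_C = 189/2.
Then q_A = (228 - 2·(189/2))/4 = 39/4.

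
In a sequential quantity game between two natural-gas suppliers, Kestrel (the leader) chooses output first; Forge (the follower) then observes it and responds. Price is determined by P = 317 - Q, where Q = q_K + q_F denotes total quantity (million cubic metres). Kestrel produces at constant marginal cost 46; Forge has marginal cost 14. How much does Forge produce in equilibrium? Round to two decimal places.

The follower Forge best-responds to any q_K: π_F = (317 - Q)q_F - 14q_F.
Follower FOC: 303 - q_K - 2q_F = 0, so q_F(q_K) = (303 - q_K)/2.
The leader anticipates this reaction. Substituting into P = 317 - Q gives P = 331/2 - (1/2)q_K, so π_K = (331/2 - (1/2)q_K)q_K - 46q_K.
The leader's first-order condition 239/2 - q_K = 0 yields q_K = 239/2.
Then q_F = (303 - 239/2)/2 = 367/4.

91.75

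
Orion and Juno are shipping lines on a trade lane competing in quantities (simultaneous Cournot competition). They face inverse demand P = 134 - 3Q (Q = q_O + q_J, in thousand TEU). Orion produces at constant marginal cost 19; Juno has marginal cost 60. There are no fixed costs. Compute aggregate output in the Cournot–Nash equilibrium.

21

Orion's profit: π_O = (134 - 3Q)q_O - (19q_O). Setting ∂π_O/∂q_O = 0: 115 - 6q_O - 3(q_J) = 0.
Juno's profit: π_J = (134 - 3Q)q_J - (60q_J). Setting ∂π_J/∂q_J = 0: 74 - 6q_J - 3(q_O) = 0.
Rearranging gives the reaction functions q_O = (115 - 3q_J)/6 and q_J = (74 - 3q_O)/6.
Solving the pair: q_O = 52/3, q_J = 11/3.
Total output Q = 52/3 + 11/3 = 21.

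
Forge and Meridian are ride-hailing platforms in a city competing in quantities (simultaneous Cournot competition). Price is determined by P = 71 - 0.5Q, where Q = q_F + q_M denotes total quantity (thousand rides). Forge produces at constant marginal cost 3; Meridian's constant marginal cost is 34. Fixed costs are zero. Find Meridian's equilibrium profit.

8

Forge's profit: π_F = (71 - 0.5Q)q_F - (3q_F). Setting ∂π_F/∂q_F = 0: 68 - q_F - (1/2)(q_M) = 0.
Meridian's first-order condition: 37 - q_M - (1/2)(q_F) = 0.
Best responses: q_F = (68 - (1/2)q_M), q_M = (37 - (1/2)q_F).
Substituting one into the other gives q_F = 66 and q_M = 4.
Price P = 71 - (1/2)·70 = 36.
Meridian's profit: (36 - 34)·4 = 8.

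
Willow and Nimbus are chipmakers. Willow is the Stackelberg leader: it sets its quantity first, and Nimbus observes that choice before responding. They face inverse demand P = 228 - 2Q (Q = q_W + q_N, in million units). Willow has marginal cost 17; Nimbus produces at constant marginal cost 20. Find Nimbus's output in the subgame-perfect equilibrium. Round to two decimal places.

Solve by backward induction. Given q_W, the follower Nimbus maximises π_N = (228 - 2q_W - 2q_N)q_N - 20q_N.
Follower FOC: 208 - 2q_W - 4q_N = 0, so q_N(q_W) = (208 - 2q_W)/4.
The leader anticipates this reaction. Substituting into P = 228 - 2Q gives P = 124 - q_W, so π_W = (124 - q_W)q_W - 17q_W.
Leader FOC: 107 - 2q_W = 0, so q_W = 107/2.
Then q_N = (208 - 2·(107/2))/4 = 101/4.

25.25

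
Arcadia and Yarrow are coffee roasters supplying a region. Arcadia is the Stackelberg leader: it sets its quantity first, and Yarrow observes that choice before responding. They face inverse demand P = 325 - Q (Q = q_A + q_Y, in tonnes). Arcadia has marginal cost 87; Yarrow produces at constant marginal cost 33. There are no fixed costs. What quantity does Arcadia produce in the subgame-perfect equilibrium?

92

Solve by backward induction. Given q_A, the follower Yarrow maximises π_Y = (325 - q_A - q_Y)q_Y - 33q_Y.
∂π_Y/∂q_Y = 292 - q_A - 2q_Y = 0 gives the reaction function q_Y = (292 - q_A)/2.
The leader anticipates this reaction. Substituting into P = 325 - Q gives P = 179 - (1/2)q_A, so π_A = (179 - (1/2)q_A)q_A - 87q_A.
Maximising: ∂π_A/∂q_A = 92 - q_A = 0, giving q_A = 92.
Then q_Y = (292 - 92)/2 = 100.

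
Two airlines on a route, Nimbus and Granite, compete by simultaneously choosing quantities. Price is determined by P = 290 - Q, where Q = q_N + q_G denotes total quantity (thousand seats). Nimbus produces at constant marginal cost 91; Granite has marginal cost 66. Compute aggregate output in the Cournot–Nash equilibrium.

Nimbus's profit: π_N = (290 - Q)q_N - (91q_N). Setting ∂π_N/∂q_N = 0: 199 - 2q_N - (q_G) = 0.
Granite's first-order condition: 224 - 2q_G - (q_N) = 0.
Best responses: q_N = (199 - q_G)/2, q_G = (224 - q_N)/2.
Substituting one into the other gives q_N = 58 and q_G = 83.
Total output Q = 58 + 83 = 141.

141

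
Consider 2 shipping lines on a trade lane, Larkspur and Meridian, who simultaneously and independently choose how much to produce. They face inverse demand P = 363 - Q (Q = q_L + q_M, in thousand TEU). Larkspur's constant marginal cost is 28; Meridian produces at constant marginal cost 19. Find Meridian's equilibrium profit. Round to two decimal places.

13845.44

Larkspur's profit: π_L = (363 - Q)q_L - (28q_L). Setting ∂π_L/∂q_L = 0: 335 - 2q_L - (q_M) = 0.
Meridian's profit: π_M = (363 - Q)q_M - (19q_M). Setting ∂π_M/∂q_M = 0: 344 - 2q_M - (q_L) = 0.
Rearranging gives the reaction functions q_L = (335 - q_M)/2 and q_M = (344 - q_L)/2.
Substituting one into the other gives q_L = 326/3 and q_M = 353/3.
Price P = 363 - 679/3 = 410/3.
Meridian's profit: (410/3 - 19)·(353/3) = 13845.4444.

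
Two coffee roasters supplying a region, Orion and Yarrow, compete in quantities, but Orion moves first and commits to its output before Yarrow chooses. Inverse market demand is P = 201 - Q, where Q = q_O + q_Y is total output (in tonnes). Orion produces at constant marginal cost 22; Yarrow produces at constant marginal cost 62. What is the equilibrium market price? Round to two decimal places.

76.75

Solve by backward induction. Given q_O, the follower Yarrow maximises π_Y = (201 - q_O - q_Y)q_Y - 62q_Y.
Setting the follower's marginal profit to zero, 139 - q_O - 2q_Y = 0, i.e. q_Y = (139 - q_O)/2.
Orion substitutes q_Y(q_O) into its own profit: π_O = q_O(201 - q_O - (139 - q_O)/2) - 22q_O = (263/2 - (1/2)q_O)q_O - 22q_O.
Leader FOC: 219/2 - q_O = 0, so q_O = 219/2.
Then q_Y = (139 - 219/2)/2 = 59/4.
Total output Q = 497/4, so price P = 201 - 497/4 = 307/4.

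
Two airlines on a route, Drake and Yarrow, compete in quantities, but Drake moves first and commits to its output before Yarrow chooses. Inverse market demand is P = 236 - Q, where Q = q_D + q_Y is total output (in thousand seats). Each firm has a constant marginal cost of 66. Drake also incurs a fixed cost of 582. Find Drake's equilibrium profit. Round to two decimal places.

Solve by backward induction. Given q_D, the follower Yarrow maximises π_Y = (236 - q_D - q_Y)q_Y - 66q_Y.
Setting the follower's marginal profit to zero, 170 - q_D - 2q_Y = 0, i.e. q_Y = (170 - q_D)/2.
Drake substitutes q_Y(q_D) into its own profit: π_D = q_D(236 - q_D - (170 - q_D)/2) - 66q_D = (151 - (1/2)q_D)q_D - 66q_D.
The leader's first-order condition 85 - q_D = 0 yields q_D = 85.
Then q_Y = (170 - 85)/2 = 85/2.
Price P = 236 - 255/2 = 217/2.
Drake's profit: (217/2 - 66)·85 - 582 = 3030.5000.

3030.50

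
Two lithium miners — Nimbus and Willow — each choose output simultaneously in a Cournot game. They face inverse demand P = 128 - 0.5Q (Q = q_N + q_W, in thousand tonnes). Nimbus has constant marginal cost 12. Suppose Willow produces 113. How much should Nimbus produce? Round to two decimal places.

With the rival's output fixed at 113, Nimbus's profit is π_N = (128 - (1/2)·113 - (1/2)q_N)q_N - (12q_N) = (143/2 - (1/2)q_N)q_N - (12q_N).
∂π_N/∂q_N = 119/2 - q_N = 0, so q_N = 119/2.

59.50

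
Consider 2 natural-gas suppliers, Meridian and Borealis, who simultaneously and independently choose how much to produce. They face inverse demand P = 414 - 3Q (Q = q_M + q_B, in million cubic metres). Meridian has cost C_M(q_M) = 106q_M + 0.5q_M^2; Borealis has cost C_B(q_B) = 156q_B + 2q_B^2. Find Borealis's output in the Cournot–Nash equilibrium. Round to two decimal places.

Meridian's profit: π_M = (414 - 3Q)q_M - (106q_M + (1/2)q_M²). Setting ∂π_M/∂q_M = 0: 308 - 7q_M - 3(q_B) = 0.
Borealis's profit: π_B = (414 - 3Q)q_B - (156q_B + 2q_B²). Setting ∂π_B/∂q_B = 0: 258 - 10q_B - 3(q_M) = 0.
Rearranging gives the reaction functions q_M = (308 - 3q_B)/7 and q_B = (258 - 3q_M)/10.
Substituting one into the other gives q_M = 37.8033 and q_B = 882/61.

14.46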